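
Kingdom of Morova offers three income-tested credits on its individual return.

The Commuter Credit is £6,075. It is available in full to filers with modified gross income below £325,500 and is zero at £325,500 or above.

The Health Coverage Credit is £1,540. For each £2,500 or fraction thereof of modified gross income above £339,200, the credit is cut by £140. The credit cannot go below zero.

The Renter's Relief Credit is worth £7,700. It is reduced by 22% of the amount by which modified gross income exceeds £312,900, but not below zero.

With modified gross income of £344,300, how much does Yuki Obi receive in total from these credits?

£1,912

Commuter Credit: £344,300 meets or exceeds the £325,500 cutoff, so the credit is £0.
Health Coverage Credit: income exceeds £339,200 by £5,100, which is 3 full-or-partial £2,500 increments; reduction = 3 × £140 = £420, leaving £1,120.
Renter's Relief Credit: 22% of the £31,400 excess over £312,900 is £6,908; credit = £7,700 − £6,908 = £792.
Total: £0 + £1,120 + £792 = £1,912.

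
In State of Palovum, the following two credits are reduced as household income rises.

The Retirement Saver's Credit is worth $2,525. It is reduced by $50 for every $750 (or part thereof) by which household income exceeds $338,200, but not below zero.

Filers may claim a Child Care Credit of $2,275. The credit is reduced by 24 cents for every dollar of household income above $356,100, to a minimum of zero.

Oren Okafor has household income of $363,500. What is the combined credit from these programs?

Retirement Saver's Credit: income exceeds $338,200 by $25,300, which is 34 full-or-partial $750 increments; reduction = 34 × $50 = $1,700, leaving $825.
Child Care Credit: 24% of the $7,400 excess over $356,100 is $1,776; credit = $2,275 − $1,776 = $499.
Total: $825 + $499 = $1,324.

$1,324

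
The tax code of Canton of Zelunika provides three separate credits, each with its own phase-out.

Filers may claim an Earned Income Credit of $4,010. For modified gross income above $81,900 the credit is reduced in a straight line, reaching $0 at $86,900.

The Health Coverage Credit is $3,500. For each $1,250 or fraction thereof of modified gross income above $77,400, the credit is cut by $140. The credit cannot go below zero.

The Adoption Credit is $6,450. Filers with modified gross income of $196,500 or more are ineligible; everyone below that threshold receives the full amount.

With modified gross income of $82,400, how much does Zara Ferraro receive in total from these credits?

$12,999

Earned Income Credit: $82,400 is $500 into a $5,000 phase-out range, leaving 4,500/5,000 of the credit: $4,010 × 4,500/5,000 = $3,609.
Health Coverage Credit: income exceeds $77,400 by $5,000, which is 4 full-or-partial $1,250 increments; reduction = 4 × $140 = $560, leaving $2,940.
Adoption Credit: $82,400 is below the $196,500 cutoff, so the full $6,450 applies.
Total: $3,609 + $2,940 + $6,450 = $12,999.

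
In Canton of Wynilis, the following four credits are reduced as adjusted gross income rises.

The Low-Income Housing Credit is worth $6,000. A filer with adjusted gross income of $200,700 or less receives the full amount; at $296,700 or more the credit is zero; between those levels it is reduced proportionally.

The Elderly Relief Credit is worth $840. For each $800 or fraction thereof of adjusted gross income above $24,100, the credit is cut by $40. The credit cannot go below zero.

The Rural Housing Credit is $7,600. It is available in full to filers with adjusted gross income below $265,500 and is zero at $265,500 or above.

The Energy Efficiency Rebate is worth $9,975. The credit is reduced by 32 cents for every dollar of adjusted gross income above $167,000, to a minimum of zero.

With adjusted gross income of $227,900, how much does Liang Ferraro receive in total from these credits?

$11,900

Low-Income Housing Credit: $227,900 is $27,200 into a $96,000 phase-out range, leaving 68,800/96,000 of the credit: $6,000 × 68,800/96,000 = $4,300.
Elderly Relief Credit: income exceeds $24,100 by $203,800 → 255 increments × $40 = $10,200 ≥ base, so the credit is $0.
Rural Housing Credit: $227,900 is below the $265,500 cutoff, so the full $7,600 applies.
Energy Efficiency Rebate: 32% of the $60,900 excess over $167,000 is $19,488 ≥ base, so the credit is $0.
Total: $4,300 + $0 + $7,600 + $0 = $11,900.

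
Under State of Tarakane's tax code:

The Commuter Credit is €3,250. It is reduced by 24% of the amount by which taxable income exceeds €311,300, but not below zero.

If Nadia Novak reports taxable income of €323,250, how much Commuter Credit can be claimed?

Commuter Credit: 24% of the €11,950 excess over €311,300 is €2,868; credit = €3,250 − €2,868 = €382.

€382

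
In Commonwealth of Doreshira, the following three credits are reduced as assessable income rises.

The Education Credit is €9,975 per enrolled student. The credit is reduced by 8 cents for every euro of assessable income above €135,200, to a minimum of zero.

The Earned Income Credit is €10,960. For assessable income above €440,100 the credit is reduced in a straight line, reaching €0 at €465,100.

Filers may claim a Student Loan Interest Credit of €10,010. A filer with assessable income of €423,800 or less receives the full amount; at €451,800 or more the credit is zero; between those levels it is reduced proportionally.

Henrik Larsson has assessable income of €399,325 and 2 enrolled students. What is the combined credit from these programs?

Education Credit: base = 2 × €9,975 = €19,950. 8% of the €264,125 excess over €135,200 is €21,130 ≥ base, so the credit is €0.
Earned Income Credit: €399,325 is at or below the €440,100 threshold, so the full €10,960 applies.
Student Loan Interest Credit: €399,325 is at or below the €423,800 threshold, so the full €10,010 applies.
Total: €0 + €10,960 + €10,010 = €20,970.

€20,970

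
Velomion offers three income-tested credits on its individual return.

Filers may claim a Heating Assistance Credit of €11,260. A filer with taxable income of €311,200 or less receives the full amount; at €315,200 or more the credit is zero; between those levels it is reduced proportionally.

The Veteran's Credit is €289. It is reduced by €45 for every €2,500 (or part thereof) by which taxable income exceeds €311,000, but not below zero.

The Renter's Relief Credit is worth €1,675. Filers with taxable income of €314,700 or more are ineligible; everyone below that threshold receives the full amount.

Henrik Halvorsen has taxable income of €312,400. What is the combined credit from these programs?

€9,801

Heating Assistance Credit: €312,400 is €1,200 into a €4,000 phase-out range, leaving 2,800/4,000 of the credit: €11,260 × 2,800/4,000 = €7,882.
Veteran's Credit: income exceeds €311,000 by €1,400, which is 1 full-or-partial €2,500 increment; reduction = 1 × €45 = €45, leaving €244.
Renter's Relief Credit: €312,400 is below the €314,700 cutoff, so the full €1,675 applies.
Total: €7,882 + €244 + €1,675 = €9,801.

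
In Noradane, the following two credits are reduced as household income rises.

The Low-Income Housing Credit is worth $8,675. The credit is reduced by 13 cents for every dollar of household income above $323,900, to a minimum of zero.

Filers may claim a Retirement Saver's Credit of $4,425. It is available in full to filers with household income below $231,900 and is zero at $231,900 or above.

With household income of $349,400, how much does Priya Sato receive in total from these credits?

$5,360

Low-Income Housing Credit: 13% of the $25,500 excess over $323,900 is $3,315; credit = $8,675 − $3,315 = $5,360.
Retirement Saver's Credit: $349,400 meets or exceeds the $231,900 cutoff, so the credit is $0.
Total: $5,360 + $0 = $5,360.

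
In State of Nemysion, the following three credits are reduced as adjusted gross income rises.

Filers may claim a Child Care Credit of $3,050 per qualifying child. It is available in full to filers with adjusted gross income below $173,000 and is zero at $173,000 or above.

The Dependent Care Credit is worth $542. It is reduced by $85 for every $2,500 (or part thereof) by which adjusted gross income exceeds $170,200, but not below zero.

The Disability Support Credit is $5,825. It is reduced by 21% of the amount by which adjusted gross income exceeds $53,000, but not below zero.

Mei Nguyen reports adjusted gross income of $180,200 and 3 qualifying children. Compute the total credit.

Child Care Credit: base = 3 × $3,050 = $9,150. $180,200 meets or exceeds the $173,000 cutoff, so the credit is $0.
Dependent Care Credit: income exceeds $170,200 by $10,000, which is 4 full-or-partial $2,500 increments; reduction = 4 × $85 = $340, leaving $202.
Disability Support Credit: 21% of the $127,200 excess over $53,000 is $26,712 ≥ base, so the credit is $0.
Total: $0 + $202 + $0 = $202.

$202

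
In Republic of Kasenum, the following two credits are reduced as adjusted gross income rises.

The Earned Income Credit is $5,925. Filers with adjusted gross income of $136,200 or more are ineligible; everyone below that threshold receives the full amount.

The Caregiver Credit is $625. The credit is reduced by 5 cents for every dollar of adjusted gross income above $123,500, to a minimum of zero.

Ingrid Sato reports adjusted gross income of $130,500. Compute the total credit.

Earned Income Credit: $130,500 is below the $136,200 cutoff, so the full $5,925 applies.
Caregiver Credit: 5% of the $7,000 excess over $123,500 is $350; credit = $625 − $350 = $275.
Total: $5,925 + $275 = $6,200.

$6,200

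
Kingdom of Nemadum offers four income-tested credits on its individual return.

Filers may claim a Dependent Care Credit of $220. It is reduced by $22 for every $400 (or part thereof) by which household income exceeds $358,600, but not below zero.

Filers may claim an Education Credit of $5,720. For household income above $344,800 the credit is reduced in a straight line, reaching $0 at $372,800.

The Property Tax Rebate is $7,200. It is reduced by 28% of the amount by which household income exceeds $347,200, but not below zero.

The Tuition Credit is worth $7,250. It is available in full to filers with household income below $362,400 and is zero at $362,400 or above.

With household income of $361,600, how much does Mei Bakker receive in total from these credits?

Dependent Care Credit: income exceeds $358,600 by $3,000, which is 8 full-or-partial $400 increments; reduction = 8 × $22 = $176, leaving $44.
Education Credit: $361,600 is $16,800 into a $28,000 phase-out range, leaving 11,200/28,000 of the credit: $5,720 × 11,200/28,000 = $2,288.
Property Tax Rebate: 28% of the $14,400 excess over $347,200 is $4,032; credit = $7,200 − $4,032 = $3,168.
Tuition Credit: $361,600 is below the $362,400 cutoff, so the full $7,250 applies.
Total: $44 + $2,288 + $3,168 + $7,250 = $12,750.

$12,750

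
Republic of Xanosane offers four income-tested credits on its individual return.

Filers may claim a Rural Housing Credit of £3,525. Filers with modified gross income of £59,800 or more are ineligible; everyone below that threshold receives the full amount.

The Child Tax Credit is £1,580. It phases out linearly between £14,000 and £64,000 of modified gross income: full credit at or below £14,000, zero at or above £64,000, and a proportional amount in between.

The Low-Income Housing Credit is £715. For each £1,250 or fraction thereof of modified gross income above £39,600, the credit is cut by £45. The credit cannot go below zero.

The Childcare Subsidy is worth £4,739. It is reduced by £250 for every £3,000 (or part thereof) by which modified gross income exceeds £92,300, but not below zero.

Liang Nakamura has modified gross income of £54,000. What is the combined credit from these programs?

£8,755

Rural Housing Credit: £54,000 is below the £59,800 cutoff, so the full £3,525 applies.
Child Tax Credit: £54,000 is £40,000 into a £50,000 phase-out range, leaving 10,000/50,000 of the credit: £1,580 × 10,000/50,000 = £316.
Low-Income Housing Credit: income exceeds £39,600 by £14,400, which is 12 full-or-partial £1,250 increments; reduction = 12 × £45 = £540, leaving £175.
Childcare Subsidy: £54,000 is at or below the £92,300 threshold, so the full £4,739 applies.
Total: £3,525 + £316 + £175 + £4,739 = £8,755.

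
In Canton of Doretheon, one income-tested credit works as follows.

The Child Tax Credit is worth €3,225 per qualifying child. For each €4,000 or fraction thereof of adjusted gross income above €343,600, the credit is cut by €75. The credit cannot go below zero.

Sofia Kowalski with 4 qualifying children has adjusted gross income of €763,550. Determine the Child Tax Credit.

Child Tax Credit: base = 4 × €3,225 = €12,900. income exceeds €343,600 by €419,950, which is 105 full-or-partial €4,000 increments; reduction = 105 × €75 = €7,875, leaving €5,025.

€5,025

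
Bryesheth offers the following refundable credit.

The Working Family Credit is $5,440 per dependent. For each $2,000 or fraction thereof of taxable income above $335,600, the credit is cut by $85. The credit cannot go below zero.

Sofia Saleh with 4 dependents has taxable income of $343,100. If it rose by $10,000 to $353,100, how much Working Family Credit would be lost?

At $343,100 — base = 4 × $5,440 = $21,760. income exceeds $335,600 by $7,500, which is 4 full-or-partial $2,000 increments; reduction = 4 × $85 = $340, leaving $21,420.
At $353,100 — base = 4 × $5,440 = $21,760. income exceeds $335,600 by $17,500, which is 9 full-or-partial $2,000 increments; reduction = 9 × $85 = $765, leaving $20,995.
Lost: $21,420 − $20,995 = $425.

$425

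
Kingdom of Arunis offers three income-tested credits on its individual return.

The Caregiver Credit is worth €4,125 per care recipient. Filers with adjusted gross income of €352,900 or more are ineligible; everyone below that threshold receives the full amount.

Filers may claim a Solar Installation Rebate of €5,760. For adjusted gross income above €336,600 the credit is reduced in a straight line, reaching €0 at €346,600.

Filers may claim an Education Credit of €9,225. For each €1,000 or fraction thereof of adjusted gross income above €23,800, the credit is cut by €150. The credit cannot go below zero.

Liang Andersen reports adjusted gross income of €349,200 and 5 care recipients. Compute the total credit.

Caregiver Credit: base = 5 × €4,125 = €20,625. €349,200 is below the €352,900 cutoff, so the full €20,625 applies.
Solar Installation Rebate: €349,200 is at or above €346,600, so the credit is €0.
Education Credit: income exceeds €23,800 by €325,400 → 326 increments × €150 = €48,900 ≥ base, so the credit is €0.
Total: €20,625 + €0 + €0 = €20,625.

€20,625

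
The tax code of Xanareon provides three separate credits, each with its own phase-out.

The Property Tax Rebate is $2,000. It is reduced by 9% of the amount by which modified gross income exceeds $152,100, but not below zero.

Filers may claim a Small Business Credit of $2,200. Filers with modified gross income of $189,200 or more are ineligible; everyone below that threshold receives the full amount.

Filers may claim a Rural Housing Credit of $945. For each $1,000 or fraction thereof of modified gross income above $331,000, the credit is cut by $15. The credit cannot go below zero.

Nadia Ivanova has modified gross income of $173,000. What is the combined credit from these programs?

Property Tax Rebate: 9% of the $20,900 excess over $152,100 is $1,881; credit = $2,000 − $1,881 = $119.
Small Business Credit: $173,000 is below the $189,200 cutoff, so the full $2,200 applies.
Rural Housing Credit: $173,000 is at or below the $331,000 threshold, so the full $945 applies.
Total: $119 + $2,200 + $945 = $3,264.

$3,264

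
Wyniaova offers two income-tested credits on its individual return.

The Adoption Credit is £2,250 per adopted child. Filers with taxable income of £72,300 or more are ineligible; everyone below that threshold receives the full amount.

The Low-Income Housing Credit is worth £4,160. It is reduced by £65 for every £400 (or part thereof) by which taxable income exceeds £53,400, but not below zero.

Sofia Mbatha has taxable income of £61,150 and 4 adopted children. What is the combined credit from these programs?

£11,860

Adoption Credit: base = 4 × £2,250 = £9,000. £61,150 is below the £72,300 cutoff, so the full £9,000 applies.
Low-Income Housing Credit: income exceeds £53,400 by £7,750, which is 20 full-or-partial £400 increments; reduction = 20 × £65 = £1,300, leaving £2,860.
Total: £9,000 + £2,860 = £11,860.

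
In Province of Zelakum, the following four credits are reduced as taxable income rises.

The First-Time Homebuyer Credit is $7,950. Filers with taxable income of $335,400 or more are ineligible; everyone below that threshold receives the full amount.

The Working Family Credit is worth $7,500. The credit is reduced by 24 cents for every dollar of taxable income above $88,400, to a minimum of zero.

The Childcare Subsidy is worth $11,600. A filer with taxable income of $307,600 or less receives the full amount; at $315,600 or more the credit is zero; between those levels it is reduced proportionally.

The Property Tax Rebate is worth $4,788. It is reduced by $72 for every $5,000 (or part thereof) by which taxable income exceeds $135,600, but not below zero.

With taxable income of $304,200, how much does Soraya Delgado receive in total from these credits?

$21,890

First-Time Homebuyer Credit: $304,200 is below the $335,400 cutoff, so the full $7,950 applies.
Working Family Credit: 24% of the $215,800 excess over $88,400 is $51,792 ≥ base, so the credit is $0.
Childcare Subsidy: $304,200 is at or below the $307,600 threshold, so the full $11,600 applies.
Property Tax Rebate: income exceeds $135,600 by $168,600, which is 34 full-or-partial $5,000 increments; reduction = 34 × $72 = $2,448, leaving $2,340.
Total: $7,950 + $0 + $11,600 + $2,340 = $21,890.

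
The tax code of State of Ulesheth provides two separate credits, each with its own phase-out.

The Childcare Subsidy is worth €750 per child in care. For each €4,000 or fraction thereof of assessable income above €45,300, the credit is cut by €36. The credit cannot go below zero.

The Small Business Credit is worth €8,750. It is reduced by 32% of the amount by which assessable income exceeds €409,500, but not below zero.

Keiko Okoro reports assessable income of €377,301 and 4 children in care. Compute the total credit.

Childcare Subsidy: base = 4 × €750 = €3,000. income exceeds €45,300 by €332,001 → 84 increments × €36 = €3,024 ≥ base, so the credit is €0.
Small Business Credit: €377,301 is at or below the €409,500 threshold, so the full €8,750 applies.
Total: €0 + €8,750 = €8,750.

€8,750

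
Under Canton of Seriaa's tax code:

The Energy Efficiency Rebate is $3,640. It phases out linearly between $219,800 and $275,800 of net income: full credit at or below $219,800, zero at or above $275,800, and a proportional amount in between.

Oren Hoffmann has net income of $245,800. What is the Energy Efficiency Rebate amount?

Energy Efficiency Rebate: $245,800 is $26,000 into a $56,000 phase-out range, leaving 30,000/56,000 of the credit: $3,640 × 30,000/56,000 = $1,950.

$1,950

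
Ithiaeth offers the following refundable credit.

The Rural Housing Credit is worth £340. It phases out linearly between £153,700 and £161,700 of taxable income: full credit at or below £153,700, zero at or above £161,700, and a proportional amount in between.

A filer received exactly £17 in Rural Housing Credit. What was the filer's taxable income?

£17 is 17/340 of the full £340, so 323/340 of the £8,000 range has been used: income = £153,700 + £8,000 × 323/340 = £161,300.

£161,300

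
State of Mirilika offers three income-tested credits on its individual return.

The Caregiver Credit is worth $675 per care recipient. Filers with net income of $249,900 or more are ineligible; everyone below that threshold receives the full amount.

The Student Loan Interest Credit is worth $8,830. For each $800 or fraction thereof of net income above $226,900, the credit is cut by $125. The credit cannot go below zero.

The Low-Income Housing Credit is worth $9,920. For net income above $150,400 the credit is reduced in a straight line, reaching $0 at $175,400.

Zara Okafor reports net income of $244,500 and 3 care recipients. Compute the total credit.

$8,105

Caregiver Credit: base = 3 × $675 = $2,025. $244,500 is below the $249,900 cutoff, so the full $2,025 applies.
Student Loan Interest Credit: income exceeds $226,900 by $17,600, which is 22 full-or-partial $800 increments; reduction = 22 × $125 = $2,750, leaving $6,080.
Low-Income Housing Credit: $244,500 is at or above $175,400, so the credit is $0.
Total: $2,025 + $6,080 + $0 = $8,105.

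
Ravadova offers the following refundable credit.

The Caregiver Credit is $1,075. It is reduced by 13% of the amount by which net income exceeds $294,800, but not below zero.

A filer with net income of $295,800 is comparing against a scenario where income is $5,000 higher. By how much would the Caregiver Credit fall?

$650

At $295,800 — 13% of the $1,000 excess over $294,800 is $130; credit = $1,075 − $130 = $945.
At $300,800 — 13% of the $6,000 excess over $294,800 is $780; credit = $1,075 − $780 = $295.
Lost: $945 − $295 = $650.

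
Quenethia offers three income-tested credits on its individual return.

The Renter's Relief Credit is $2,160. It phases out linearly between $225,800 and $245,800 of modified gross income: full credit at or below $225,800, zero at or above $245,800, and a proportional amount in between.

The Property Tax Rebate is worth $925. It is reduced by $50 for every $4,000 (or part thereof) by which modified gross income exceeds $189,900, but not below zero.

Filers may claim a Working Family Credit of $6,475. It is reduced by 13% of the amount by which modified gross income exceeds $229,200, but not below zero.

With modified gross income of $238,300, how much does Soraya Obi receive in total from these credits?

Renter's Relief Credit: $238,300 is $12,500 into a $20,000 phase-out range, leaving 7,500/20,000 of the credit: $2,160 × 7,500/20,000 = $810.
Property Tax Rebate: income exceeds $189,900 by $48,400, which is 13 full-or-partial $4,000 increments; reduction = 13 × $50 = $650, leaving $275.
Working Family Credit: 13% of the $9,100 excess over $229,200 is $1,183; credit = $6,475 − $1,183 = $5,292.
Total: $810 + $275 + $5,292 = $6,377.

$6,377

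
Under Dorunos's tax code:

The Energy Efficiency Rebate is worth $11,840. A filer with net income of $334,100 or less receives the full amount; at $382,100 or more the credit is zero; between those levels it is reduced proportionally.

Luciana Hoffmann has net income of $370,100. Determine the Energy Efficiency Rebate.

$2,960

Energy Efficiency Rebate: $370,100 is $36,000 into a $48,000 phase-out range, leaving 12,000/48,000 of the credit: $11,840 × 12,000/48,000 = $2,960.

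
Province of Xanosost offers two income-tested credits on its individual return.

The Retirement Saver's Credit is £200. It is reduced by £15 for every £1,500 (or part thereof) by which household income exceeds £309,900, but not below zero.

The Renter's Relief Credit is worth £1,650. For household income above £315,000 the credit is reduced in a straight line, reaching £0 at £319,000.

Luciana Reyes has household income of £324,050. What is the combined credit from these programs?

Retirement Saver's Credit: income exceeds £309,900 by £14,150, which is 10 full-or-partial £1,500 increments; reduction = 10 × £15 = £150, leaving £50.
Renter's Relief Credit: £324,050 is at or above £319,000, so the credit is £0.
Total: £50 + £0 = £50.

£50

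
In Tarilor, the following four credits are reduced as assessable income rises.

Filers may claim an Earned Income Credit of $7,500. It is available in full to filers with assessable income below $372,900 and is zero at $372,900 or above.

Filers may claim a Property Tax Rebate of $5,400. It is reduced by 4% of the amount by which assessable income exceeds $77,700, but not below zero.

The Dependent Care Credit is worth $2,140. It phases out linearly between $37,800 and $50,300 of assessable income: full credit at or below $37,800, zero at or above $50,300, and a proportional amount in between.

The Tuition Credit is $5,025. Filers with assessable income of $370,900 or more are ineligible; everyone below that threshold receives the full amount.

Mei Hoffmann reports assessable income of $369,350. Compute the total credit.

Earned Income Credit: $369,350 is below the $372,900 cutoff, so the full $7,500 applies.
Property Tax Rebate: 4% of the $291,650 excess over $77,700 is $11,666 ≥ base, so the credit is $0.
Dependent Care Credit: $369,350 is at or above $50,300, so the credit is $0.
Tuition Credit: $369,350 is below the $370,900 cutoff, so the full $5,025 applies.
Total: $7,500 + $0 + $0 + $5,025 = $12,525.

$12,525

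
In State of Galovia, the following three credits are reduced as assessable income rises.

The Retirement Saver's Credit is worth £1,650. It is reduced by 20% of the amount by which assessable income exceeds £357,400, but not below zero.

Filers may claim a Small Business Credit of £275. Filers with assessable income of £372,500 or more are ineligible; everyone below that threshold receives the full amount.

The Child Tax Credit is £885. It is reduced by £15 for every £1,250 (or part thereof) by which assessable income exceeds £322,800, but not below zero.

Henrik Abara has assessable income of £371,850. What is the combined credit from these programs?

£560

Retirement Saver's Credit: 20% of the £14,450 excess over £357,400 is £2,890 ≥ base, so the credit is £0.
Small Business Credit: £371,850 is below the £372,500 cutoff, so the full £275 applies.
Child Tax Credit: income exceeds £322,800 by £49,050, which is 40 full-or-partial £1,250 increments; reduction = 40 × £15 = £600, leaving £285.
Total: £0 + £275 + £285 = £560.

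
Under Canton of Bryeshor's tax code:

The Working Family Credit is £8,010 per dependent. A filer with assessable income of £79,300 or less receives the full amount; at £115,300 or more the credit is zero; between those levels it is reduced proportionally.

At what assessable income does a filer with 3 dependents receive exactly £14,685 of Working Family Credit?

£93,300

Full credit = 3 × £8,010 = £24,030.
£14,685 is 14,685/24,030 of the full £24,030, so 9,345/24,030 of the £36,000 range has been used: income = £79,300 + £36,000 × 9,345/24,030 = £93,300.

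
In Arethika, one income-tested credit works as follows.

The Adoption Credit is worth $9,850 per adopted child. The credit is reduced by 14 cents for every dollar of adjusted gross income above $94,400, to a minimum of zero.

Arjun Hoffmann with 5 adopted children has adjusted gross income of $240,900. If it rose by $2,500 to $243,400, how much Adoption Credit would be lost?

$350

At $240,900 — base = 5 × $9,850 = $49,250. 14% of the $146,500 excess over $94,400 is $20,510; credit = $49,250 − $20,510 = $28,740.
At $243,400 — base = 5 × $9,850 = $49,250. 14% of the $149,000 excess over $94,400 is $20,860; credit = $49,250 − $20,860 = $28,390.
Lost: $28,740 − $28,390 = $350.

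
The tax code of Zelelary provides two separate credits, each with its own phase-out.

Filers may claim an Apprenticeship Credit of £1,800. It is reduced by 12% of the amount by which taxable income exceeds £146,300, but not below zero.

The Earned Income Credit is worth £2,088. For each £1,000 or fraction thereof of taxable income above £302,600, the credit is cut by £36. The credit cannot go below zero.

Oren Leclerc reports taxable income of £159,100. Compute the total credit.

£2,352

Apprenticeship Credit: 12% of the £12,800 excess over £146,300 is £1,536; credit = £1,800 − £1,536 = £264.
Earned Income Credit: £159,100 is at or below the £302,600 threshold, so the full £2,088 applies.
Total: £264 + £2,088 = £2,352.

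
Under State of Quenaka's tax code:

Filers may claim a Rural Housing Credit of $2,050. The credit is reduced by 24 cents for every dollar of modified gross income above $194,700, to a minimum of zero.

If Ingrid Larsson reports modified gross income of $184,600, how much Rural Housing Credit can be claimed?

$2,050

Rural Housing Credit: $184,600 is at or below the $194,700 threshold, so the full $2,050 applies.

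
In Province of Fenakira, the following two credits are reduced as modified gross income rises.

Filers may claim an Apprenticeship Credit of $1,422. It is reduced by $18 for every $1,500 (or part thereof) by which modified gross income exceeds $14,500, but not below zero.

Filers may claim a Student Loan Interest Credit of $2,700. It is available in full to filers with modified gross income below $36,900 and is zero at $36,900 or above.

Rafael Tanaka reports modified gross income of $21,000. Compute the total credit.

Apprenticeship Credit: income exceeds $14,500 by $6,500, which is 5 full-or-partial $1,500 increments; reduction = 5 × $18 = $90, leaving $1,332.
Student Loan Interest Credit: $21,000 is below the $36,900 cutoff, so the full $2,700 applies.
Total: $1,332 + $2,700 = $4,032.

$4,032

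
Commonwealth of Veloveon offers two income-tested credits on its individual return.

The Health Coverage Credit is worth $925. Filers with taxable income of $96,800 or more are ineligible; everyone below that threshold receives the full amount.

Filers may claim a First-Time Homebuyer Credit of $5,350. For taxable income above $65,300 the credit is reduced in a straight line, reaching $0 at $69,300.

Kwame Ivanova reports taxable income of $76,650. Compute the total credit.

Health Coverage Credit: $76,650 is below the $96,800 cutoff, so the full $925 applies.
First-Time Homebuyer Credit: $76,650 is at or above $69,300, so the credit is $0.
Total: $925 + $0 = $925.

$925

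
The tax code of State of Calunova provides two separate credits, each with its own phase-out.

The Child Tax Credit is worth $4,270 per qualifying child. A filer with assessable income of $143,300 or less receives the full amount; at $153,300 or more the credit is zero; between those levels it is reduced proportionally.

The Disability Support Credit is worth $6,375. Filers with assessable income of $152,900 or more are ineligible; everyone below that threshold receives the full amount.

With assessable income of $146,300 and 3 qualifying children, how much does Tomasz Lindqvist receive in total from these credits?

Child Tax Credit: base = 3 × $4,270 = $12,810. $146,300 is $3,000 into a $10,000 phase-out range, leaving 7,000/10,000 of the credit: $12,810 × 7,000/10,000 = $8,967.
Disability Support Credit: $146,300 is below the $152,900 cutoff, so the full $6,375 applies.
Total: $8,967 + $6,375 = $15,342.

$15,342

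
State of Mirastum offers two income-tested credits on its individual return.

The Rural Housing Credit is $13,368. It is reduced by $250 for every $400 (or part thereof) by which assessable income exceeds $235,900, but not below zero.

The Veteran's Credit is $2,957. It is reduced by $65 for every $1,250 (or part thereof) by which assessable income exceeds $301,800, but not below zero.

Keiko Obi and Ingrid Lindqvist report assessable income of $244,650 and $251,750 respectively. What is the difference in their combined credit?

$4,500

Keiko ($244,650): Rural Housing Credit: income exceeds $235,900 by $8,750, which is 22 full-or-partial $400 increments; reduction = 22 × $250 = $5,500, leaving $7,868. Veteran's Credit: $244,650 is at or below the $301,800 threshold, so the full $2,957 applies. total $7,868 + $2,957 = $10,825
Ingrid ($251,750): Rural Housing Credit: income exceeds $235,900 by $15,850, which is 40 full-or-partial $400 increments; reduction = 40 × $250 = $10,000, leaving $3,368. Veteran's Credit: $251,750 is at or below the $301,800 threshold, so the full $2,957 applies. total $3,368 + $2,957 = $6,325
Difference: |$10,825 − $6,325| = $4,500.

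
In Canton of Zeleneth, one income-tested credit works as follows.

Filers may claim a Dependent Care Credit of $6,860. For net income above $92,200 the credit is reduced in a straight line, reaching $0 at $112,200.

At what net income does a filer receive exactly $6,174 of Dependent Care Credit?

$6,174 is 6,174/6,860 of the full $6,860, so 686/6,860 of the $20,000 range has been used: income = $92,200 + $20,000 × 686/6,860 = $94,200.

$94,200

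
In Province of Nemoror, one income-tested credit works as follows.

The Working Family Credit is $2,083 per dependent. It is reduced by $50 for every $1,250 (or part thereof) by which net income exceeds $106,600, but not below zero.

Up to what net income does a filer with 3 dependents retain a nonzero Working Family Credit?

Full credit = 3 × $2,083 = $6,249.
After 124 increments the reduction is 124 × $50 = $6,200, leaving $49; one more increment wipes it out. Increment 124 ends at excess 124 × $1,250 = $155,000, so the highest qualifying income is $106,600 + $155,000 = $261,600.

$261,600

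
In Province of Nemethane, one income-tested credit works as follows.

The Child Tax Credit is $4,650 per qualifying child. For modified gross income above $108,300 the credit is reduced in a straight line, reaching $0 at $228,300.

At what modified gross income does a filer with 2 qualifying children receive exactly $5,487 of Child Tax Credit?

$157,500

Full credit = 2 × $4,650 = $9,300.
$5,487 is 5,487/9,300 of the full $9,300, so 3,813/9,300 of the $120,000 range has been used: income = $108,300 + $120,000 × 3,813/9,300 = $157,500.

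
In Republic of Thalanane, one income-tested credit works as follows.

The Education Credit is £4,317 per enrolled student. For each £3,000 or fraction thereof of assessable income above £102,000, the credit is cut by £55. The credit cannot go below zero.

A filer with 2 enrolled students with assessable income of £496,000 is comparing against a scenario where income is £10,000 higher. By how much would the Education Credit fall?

At £496,000 — base = 2 × £4,317 = £8,634. income exceeds £102,000 by £394,000, which is 132 full-or-partial £3,000 increments; reduction = 132 × £55 = £7,260, leaving £1,374.
At £506,000 — base = 2 × £4,317 = £8,634. income exceeds £102,000 by £404,000, which is 135 full-or-partial £3,000 increments; reduction = 135 × £55 = £7,425, leaving £1,209.
Lost: £1,374 − £1,209 = £165.

£165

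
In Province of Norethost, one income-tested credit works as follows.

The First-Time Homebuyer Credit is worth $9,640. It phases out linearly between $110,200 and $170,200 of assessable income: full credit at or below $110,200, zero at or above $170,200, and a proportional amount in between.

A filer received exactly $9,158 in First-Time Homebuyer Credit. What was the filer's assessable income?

$113,200

$9,158 is 9,158/9,640 of the full $9,640, so 482/9,640 of the $60,000 range has been used: income = $110,200 + $60,000 × 482/9,640 = $113,200.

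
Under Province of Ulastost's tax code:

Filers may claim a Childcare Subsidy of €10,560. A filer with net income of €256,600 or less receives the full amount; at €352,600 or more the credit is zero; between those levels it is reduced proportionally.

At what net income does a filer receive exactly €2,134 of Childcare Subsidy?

€333,200

€2,134 is 2,134/10,560 of the full €10,560, so 8,426/10,560 of the €96,000 range has been used: income = €256,600 + €96,000 × 8,426/10,560 = €333,200.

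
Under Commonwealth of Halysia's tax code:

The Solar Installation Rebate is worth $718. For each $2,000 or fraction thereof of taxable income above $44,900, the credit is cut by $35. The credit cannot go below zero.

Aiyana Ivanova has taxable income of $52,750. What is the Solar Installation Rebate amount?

Solar Installation Rebate: income exceeds $44,900 by $7,850, which is 4 full-or-partial $2,000 increments; reduction = 4 × $35 = $140, leaving $578.

$578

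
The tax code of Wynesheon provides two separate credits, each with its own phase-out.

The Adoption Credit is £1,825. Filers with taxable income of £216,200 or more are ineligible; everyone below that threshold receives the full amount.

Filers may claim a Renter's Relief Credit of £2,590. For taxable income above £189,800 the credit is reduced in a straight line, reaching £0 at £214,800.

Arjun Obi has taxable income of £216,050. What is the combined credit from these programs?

£1,825

Adoption Credit: £216,050 is below the £216,200 cutoff, so the full £1,825 applies.
Renter's Relief Credit: £216,050 is at or above £214,800, so the credit is £0.
Total: £1,825 + £0 = £1,825.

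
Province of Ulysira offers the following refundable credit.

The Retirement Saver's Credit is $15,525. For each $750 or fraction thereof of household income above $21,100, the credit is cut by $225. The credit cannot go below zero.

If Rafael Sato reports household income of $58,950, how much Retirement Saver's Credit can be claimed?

Retirement Saver's Credit: income exceeds $21,100 by $37,850, which is 51 full-or-partial $750 increments; reduction = 51 × $225 = $11,475, leaving $4,050.

$4,050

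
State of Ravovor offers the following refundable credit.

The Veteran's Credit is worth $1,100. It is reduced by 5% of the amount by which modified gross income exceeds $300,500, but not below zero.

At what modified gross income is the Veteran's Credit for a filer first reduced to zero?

The credit falls by 5% of each dollar above $300,500, so it reaches zero when the excess is $1,100 / 5% = $22,000: income = $300,500 + $22,000 = $322,500.

$322,500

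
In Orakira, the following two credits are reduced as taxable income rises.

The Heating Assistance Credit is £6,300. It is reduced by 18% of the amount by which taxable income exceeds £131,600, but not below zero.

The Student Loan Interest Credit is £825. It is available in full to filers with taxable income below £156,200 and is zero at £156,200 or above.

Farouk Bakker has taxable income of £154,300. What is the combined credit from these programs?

Heating Assistance Credit: 18% of the £22,700 excess over £131,600 is £4,086; credit = £6,300 − £4,086 = £2,214.
Student Loan Interest Credit: £154,300 is below the £156,200 cutoff, so the full £825 applies.
Total: £2,214 + £825 = £3,039.

£3,039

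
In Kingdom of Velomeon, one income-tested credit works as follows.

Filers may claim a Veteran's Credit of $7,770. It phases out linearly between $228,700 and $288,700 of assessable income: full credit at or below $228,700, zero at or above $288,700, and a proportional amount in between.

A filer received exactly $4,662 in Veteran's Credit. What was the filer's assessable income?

$4,662 is 4,662/7,770 of the full $7,770, so 3,108/7,770 of the $60,000 range has been used: income = $228,700 + $60,000 × 3,108/7,770 = $252,700.

$252,700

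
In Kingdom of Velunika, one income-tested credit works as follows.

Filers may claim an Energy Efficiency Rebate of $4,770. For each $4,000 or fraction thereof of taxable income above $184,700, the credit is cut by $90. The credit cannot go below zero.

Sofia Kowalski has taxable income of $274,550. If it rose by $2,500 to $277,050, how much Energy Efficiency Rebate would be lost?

$90

At $274,550 — income exceeds $184,700 by $89,850, which is 23 full-or-partial $4,000 increments; reduction = 23 × $90 = $2,070, leaving $2,700.
At $277,050 — income exceeds $184,700 by $92,350, which is 24 full-or-partial $4,000 increments; reduction = 24 × $90 = $2,160, leaving $2,610.
Lost: $2,700 − $2,610 = $90.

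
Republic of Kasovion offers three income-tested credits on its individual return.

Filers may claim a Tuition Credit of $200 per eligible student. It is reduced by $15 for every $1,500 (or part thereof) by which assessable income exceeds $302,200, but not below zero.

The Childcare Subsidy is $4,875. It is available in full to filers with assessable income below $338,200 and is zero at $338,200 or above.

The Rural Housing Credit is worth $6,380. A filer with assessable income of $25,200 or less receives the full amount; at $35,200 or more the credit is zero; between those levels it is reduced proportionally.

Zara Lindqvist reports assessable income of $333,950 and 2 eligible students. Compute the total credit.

Tuition Credit: base = 2 × $200 = $400. income exceeds $302,200 by $31,750, which is 22 full-or-partial $1,500 increments; reduction = 22 × $15 = $330, leaving $70.
Childcare Subsidy: $333,950 is below the $338,200 cutoff, so the full $4,875 applies.
Rural Housing Credit: $333,950 is at or above $35,200, so the credit is $0.
Total: $70 + $4,875 + $0 = $4,945.

$4,945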